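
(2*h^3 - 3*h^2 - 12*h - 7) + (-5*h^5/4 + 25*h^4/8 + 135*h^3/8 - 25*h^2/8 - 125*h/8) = -5*h^5/4 + 25*h^4/8 + 151*h^3/8 - 49*h^2/8 - 221*h/8 - 7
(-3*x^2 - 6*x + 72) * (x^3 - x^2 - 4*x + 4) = -3*x^5 - 3*x^4 + 90*x^3 - 60*x^2 - 312*x + 288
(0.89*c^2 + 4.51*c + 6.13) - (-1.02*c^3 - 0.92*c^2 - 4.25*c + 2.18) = 1.02*c^3 + 1.81*c^2 + 8.76*c + 3.95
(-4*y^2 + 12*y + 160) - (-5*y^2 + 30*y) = y^2 - 18*y + 160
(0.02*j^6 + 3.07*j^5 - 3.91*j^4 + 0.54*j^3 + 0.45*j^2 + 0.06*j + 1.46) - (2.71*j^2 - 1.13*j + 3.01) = 0.02*j^6 + 3.07*j^5 - 3.91*j^4 + 0.54*j^3 - 2.26*j^2 + 1.19*j - 1.55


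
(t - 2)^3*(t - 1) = t^4 - 7*t^3 + 18*t^2 - 20*t + 8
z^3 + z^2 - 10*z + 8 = (z - 2)*(z - 1)*(z + 4)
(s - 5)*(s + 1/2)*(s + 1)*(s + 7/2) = s^4 - 77*s^2/4 - 27*s - 35/4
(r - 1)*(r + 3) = r^2 + 2*r - 3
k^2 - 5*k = k*(k - 5)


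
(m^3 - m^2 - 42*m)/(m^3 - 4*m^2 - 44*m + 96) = m*(m - 7)/(m^2 - 10*m + 16)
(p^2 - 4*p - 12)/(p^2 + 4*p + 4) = (p - 6)/(p + 2)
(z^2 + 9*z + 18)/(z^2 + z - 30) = (z + 3)/(z - 5)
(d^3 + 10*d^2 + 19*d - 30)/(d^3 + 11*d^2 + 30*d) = (d - 1)/d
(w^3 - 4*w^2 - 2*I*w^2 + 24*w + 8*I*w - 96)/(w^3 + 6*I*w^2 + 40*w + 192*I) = (w - 4)/(w + 8*I)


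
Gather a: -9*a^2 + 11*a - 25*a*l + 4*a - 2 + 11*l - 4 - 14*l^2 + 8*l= -9*a^2 + a*(15 - 25*l) - 14*l^2 + 19*l - 6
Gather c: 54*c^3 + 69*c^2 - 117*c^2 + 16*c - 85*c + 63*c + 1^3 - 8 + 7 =54*c^3 - 48*c^2 - 6*c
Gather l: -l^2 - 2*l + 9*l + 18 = -l^2 + 7*l + 18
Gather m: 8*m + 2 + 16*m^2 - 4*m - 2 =16*m^2 + 4*m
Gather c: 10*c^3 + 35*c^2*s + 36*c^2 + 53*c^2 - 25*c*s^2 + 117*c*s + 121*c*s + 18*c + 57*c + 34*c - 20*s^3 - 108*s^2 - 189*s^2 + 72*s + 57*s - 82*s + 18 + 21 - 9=10*c^3 + c^2*(35*s + 89) + c*(-25*s^2 + 238*s + 109) - 20*s^3 - 297*s^2 + 47*s + 30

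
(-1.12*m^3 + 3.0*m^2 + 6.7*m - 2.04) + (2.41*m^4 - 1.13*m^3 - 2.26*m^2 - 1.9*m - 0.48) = 2.41*m^4 - 2.25*m^3 + 0.74*m^2 + 4.8*m - 2.52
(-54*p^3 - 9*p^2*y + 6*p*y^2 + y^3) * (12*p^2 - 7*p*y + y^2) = -648*p^5 + 270*p^4*y + 81*p^3*y^2 - 39*p^2*y^3 - p*y^4 + y^5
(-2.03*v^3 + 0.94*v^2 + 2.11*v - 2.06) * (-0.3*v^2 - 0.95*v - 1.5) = 0.609*v^5 + 1.6465*v^4 + 1.519*v^3 - 2.7965*v^2 - 1.208*v + 3.09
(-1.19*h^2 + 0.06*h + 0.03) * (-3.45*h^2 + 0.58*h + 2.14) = 4.1055*h^4 - 0.8972*h^3 - 2.6153*h^2 + 0.1458*h + 0.0642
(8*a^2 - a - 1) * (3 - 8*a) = -64*a^3 + 32*a^2 + 5*a - 3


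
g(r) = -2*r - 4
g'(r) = -2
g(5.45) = -14.90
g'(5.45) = -2.00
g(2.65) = -9.30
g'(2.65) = -2.00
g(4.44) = -12.88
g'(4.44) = -2.00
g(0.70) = -5.40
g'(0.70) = -2.00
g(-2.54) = 1.08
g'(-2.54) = -2.00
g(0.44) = -4.88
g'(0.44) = -2.00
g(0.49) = -4.98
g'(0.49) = -2.00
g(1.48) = -6.96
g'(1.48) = -2.00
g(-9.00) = 14.00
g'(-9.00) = -2.00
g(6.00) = -16.00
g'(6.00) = -2.00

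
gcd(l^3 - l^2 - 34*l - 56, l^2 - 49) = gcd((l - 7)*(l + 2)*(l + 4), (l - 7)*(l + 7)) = l - 7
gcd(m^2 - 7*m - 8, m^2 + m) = m + 1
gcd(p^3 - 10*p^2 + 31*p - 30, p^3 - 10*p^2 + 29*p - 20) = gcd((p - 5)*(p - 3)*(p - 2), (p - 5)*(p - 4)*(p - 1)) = p - 5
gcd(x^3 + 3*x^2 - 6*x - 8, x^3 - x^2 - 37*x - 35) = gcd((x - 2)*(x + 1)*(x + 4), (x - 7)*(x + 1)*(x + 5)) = x + 1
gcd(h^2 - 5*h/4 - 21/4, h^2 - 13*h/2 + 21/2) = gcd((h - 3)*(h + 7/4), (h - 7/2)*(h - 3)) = h - 3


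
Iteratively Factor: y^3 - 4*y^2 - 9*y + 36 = (y + 3)*(y^2 - 7*y + 12) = (y - 4)*(y + 3)*(y - 3)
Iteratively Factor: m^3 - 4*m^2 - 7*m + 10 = (m + 2)*(m^2 - 6*m + 5) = (m - 1)*(m + 2)*(m - 5)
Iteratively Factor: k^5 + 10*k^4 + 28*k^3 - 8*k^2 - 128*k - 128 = (k + 2)*(k^4 + 8*k^3 + 12*k^2 - 32*k - 64) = (k + 2)*(k + 4)*(k^3 + 4*k^2 - 4*k - 16) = (k - 2)*(k + 2)*(k + 4)*(k^2 + 6*k + 8) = (k - 2)*(k + 2)*(k + 4)^2*(k + 2)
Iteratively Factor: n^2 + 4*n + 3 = (n + 1)*(n + 3)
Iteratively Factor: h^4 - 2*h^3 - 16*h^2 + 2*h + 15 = (h + 1)*(h^3 - 3*h^2 - 13*h + 15) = (h - 5)*(h + 1)*(h^2 + 2*h - 3) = (h - 5)*(h + 1)*(h + 3)*(h - 1)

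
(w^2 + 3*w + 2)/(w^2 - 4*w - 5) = (w + 2)/(w - 5)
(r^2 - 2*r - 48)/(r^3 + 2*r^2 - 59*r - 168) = (r + 6)/(r^2 + 10*r + 21)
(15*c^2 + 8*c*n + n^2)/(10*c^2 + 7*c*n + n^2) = (3*c + n)/(2*c + n)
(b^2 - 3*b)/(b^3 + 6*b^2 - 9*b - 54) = b/(b^2 + 9*b + 18)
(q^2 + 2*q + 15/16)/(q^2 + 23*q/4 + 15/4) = (q + 5/4)/(q + 5)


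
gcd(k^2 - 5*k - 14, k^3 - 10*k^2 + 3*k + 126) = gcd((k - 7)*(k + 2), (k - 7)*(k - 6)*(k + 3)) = k - 7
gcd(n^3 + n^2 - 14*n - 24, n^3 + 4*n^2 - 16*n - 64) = n - 4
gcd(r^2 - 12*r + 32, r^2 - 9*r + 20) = r - 4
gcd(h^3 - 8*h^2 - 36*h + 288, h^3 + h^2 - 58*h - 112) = h - 8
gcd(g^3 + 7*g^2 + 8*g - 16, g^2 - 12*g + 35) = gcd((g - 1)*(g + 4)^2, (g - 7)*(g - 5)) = 1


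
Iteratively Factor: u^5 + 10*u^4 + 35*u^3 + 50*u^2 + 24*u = (u + 4)*(u^4 + 6*u^3 + 11*u^2 + 6*u) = (u + 1)*(u + 4)*(u^3 + 5*u^2 + 6*u) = (u + 1)*(u + 3)*(u + 4)*(u^2 + 2*u) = (u + 1)*(u + 2)*(u + 3)*(u + 4)*(u)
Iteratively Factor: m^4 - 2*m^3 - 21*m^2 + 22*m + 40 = (m + 4)*(m^3 - 6*m^2 + 3*m + 10) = (m - 5)*(m + 4)*(m^2 - m - 2) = (m - 5)*(m - 2)*(m + 4)*(m + 1)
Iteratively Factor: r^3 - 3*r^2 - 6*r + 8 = (r - 4)*(r^2 + r - 2) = (r - 4)*(r + 2)*(r - 1)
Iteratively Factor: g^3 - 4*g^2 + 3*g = (g)*(g^2 - 4*g + 3) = g*(g - 3)*(g - 1)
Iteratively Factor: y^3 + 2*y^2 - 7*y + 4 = (y - 1)*(y^2 + 3*y - 4) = (y - 1)^2*(y + 4)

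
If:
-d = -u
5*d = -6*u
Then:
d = 0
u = 0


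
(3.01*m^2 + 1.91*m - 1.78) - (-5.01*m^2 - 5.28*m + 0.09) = 8.02*m^2 + 7.19*m - 1.87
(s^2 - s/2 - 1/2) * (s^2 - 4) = s^4 - s^3/2 - 9*s^2/2 + 2*s + 2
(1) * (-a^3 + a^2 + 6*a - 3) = -a^3 + a^2 + 6*a - 3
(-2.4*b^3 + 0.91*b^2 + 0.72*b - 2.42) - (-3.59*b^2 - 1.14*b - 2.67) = -2.4*b^3 + 4.5*b^2 + 1.86*b + 0.25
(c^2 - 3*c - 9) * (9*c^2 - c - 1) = 9*c^4 - 28*c^3 - 79*c^2 + 12*c + 9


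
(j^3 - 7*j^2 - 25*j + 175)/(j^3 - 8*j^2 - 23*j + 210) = (j - 5)/(j - 6)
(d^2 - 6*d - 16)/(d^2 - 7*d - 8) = (d + 2)/(d + 1)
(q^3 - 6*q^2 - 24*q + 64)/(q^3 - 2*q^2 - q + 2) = (q^2 - 4*q - 32)/(q^2 - 1)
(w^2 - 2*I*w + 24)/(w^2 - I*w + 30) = (w + 4*I)/(w + 5*I)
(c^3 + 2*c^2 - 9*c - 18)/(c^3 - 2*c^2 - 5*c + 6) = (c + 3)/(c - 1)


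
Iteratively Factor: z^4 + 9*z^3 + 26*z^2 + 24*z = (z + 4)*(z^3 + 5*z^2 + 6*z) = (z + 3)*(z + 4)*(z^2 + 2*z) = (z + 2)*(z + 3)*(z + 4)*(z)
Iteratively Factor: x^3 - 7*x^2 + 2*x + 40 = (x - 4)*(x^2 - 3*x - 10) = (x - 4)*(x + 2)*(x - 5)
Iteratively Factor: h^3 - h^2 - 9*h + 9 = (h - 3)*(h^2 + 2*h - 3) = (h - 3)*(h - 1)*(h + 3)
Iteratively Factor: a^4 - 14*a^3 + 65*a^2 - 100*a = (a - 5)*(a^3 - 9*a^2 + 20*a) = (a - 5)^2*(a^2 - 4*a) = a*(a - 5)^2*(a - 4)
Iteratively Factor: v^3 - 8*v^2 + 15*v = (v - 5)*(v^2 - 3*v) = v*(v - 5)*(v - 3)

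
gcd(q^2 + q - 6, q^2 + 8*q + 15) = q + 3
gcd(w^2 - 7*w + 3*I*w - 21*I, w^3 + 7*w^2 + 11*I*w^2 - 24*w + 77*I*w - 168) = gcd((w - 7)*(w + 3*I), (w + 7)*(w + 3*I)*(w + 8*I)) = w + 3*I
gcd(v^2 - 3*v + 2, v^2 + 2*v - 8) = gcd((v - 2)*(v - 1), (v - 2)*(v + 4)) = v - 2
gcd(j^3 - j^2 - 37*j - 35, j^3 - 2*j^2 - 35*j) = j^2 - 2*j - 35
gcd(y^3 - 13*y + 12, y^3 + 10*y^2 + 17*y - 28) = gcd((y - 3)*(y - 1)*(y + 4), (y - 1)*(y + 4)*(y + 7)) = y^2 + 3*y - 4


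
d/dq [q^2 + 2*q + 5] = 2*q + 2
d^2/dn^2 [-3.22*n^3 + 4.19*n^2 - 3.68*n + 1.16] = 8.38 - 19.32*n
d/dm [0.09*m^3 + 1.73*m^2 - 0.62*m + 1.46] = 0.27*m^2 + 3.46*m - 0.62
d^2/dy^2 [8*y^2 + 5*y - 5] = 16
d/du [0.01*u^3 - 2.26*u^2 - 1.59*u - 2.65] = 0.03*u^2 - 4.52*u - 1.59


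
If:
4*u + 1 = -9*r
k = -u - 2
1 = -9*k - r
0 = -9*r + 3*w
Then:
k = -16/85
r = 59/85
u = -154/85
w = 177/85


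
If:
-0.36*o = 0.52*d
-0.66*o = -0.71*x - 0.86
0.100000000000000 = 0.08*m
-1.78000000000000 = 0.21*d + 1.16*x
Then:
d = 0.28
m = 1.25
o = -0.40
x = -1.58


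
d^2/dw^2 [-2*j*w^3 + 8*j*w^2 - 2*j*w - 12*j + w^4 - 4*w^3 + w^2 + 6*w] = -12*j*w + 16*j + 12*w^2 - 24*w + 2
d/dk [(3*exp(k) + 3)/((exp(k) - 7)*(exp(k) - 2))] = 3*(-exp(2*k) - 2*exp(k) + 23)*exp(k)/(exp(4*k) - 18*exp(3*k) + 109*exp(2*k) - 252*exp(k) + 196)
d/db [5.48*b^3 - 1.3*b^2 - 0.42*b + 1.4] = 16.44*b^2 - 2.6*b - 0.42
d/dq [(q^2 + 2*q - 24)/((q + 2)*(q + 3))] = 3*(q^2 + 20*q + 44)/(q^4 + 10*q^3 + 37*q^2 + 60*q + 36)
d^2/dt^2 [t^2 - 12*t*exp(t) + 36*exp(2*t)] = -12*t*exp(t) + 144*exp(2*t) - 24*exp(t) + 2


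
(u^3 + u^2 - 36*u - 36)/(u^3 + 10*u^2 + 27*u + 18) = (u - 6)/(u + 3)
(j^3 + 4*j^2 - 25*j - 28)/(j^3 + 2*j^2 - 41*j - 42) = (j - 4)/(j - 6)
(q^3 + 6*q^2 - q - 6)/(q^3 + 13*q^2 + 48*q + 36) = (q - 1)/(q + 6)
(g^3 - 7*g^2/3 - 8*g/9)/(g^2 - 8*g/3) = g + 1/3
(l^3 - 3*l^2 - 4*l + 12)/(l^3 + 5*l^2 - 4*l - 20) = (l - 3)/(l + 5)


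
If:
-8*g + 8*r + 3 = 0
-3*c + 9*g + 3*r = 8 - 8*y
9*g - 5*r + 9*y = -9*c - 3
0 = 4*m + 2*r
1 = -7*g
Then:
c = -7391/5544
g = -1/7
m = 29/112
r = -29/56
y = 395/462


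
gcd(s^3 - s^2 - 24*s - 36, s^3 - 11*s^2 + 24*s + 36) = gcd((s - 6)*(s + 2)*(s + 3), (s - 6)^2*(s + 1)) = s - 6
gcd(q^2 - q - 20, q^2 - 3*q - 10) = q - 5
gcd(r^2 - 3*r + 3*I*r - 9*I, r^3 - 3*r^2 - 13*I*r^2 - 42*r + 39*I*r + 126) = r - 3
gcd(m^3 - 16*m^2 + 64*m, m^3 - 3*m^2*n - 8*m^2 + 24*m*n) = m^2 - 8*m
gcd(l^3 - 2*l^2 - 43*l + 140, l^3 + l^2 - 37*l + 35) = l^2 + 2*l - 35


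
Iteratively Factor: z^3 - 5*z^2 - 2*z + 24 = (z - 4)*(z^2 - z - 6) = (z - 4)*(z + 2)*(z - 3)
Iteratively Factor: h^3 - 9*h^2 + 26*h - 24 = (h - 3)*(h^2 - 6*h + 8) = (h - 4)*(h - 3)*(h - 2)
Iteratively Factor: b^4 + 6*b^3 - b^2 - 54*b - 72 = (b + 3)*(b^3 + 3*b^2 - 10*b - 24) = (b + 2)*(b + 3)*(b^2 + b - 12) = (b + 2)*(b + 3)*(b + 4)*(b - 3)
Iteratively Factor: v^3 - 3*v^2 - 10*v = (v + 2)*(v^2 - 5*v) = (v - 5)*(v + 2)*(v)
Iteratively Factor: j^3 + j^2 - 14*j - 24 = (j + 3)*(j^2 - 2*j - 8) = (j - 4)*(j + 3)*(j + 2)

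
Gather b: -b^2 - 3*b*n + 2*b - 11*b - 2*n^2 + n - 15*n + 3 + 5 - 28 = -b^2 + b*(-3*n - 9) - 2*n^2 - 14*n - 20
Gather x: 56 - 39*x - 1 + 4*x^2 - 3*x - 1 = 4*x^2 - 42*x + 54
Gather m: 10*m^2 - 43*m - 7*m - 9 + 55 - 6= 10*m^2 - 50*m + 40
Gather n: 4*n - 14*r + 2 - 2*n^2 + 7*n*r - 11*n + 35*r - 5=-2*n^2 + n*(7*r - 7) + 21*r - 3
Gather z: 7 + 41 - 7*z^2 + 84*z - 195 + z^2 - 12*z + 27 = -6*z^2 + 72*z - 120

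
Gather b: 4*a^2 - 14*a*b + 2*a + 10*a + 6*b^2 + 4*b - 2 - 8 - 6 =4*a^2 + 12*a + 6*b^2 + b*(4 - 14*a) - 16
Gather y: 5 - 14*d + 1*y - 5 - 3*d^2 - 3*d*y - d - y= -3*d^2 - 3*d*y - 15*d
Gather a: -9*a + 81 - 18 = 63 - 9*a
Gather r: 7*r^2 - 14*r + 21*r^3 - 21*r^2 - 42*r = 21*r^3 - 14*r^2 - 56*r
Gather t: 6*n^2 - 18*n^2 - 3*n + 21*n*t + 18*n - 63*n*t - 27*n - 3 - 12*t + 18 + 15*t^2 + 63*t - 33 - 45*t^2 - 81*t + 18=-12*n^2 - 12*n - 30*t^2 + t*(-42*n - 30)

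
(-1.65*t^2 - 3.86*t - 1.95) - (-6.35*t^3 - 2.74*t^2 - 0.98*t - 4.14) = 6.35*t^3 + 1.09*t^2 - 2.88*t + 2.19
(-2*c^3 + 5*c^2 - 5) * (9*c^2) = -18*c^5 + 45*c^4 - 45*c^2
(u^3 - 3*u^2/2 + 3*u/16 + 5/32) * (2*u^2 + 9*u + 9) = 2*u^5 + 6*u^4 - 33*u^3/8 - 23*u^2/2 + 99*u/32 + 45/32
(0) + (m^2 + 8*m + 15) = m^2 + 8*m + 15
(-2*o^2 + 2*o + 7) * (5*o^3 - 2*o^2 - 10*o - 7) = -10*o^5 + 14*o^4 + 51*o^3 - 20*o^2 - 84*o - 49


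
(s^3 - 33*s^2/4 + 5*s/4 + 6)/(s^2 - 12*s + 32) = (4*s^2 - s - 3)/(4*(s - 4))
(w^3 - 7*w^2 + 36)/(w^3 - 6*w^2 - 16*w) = (w^2 - 9*w + 18)/(w*(w - 8))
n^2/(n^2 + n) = n/(n + 1)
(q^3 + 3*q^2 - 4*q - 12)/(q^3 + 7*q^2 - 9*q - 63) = (q^2 - 4)/(q^2 + 4*q - 21)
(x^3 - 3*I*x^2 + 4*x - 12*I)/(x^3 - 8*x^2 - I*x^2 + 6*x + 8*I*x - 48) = (x - 2*I)/(x - 8)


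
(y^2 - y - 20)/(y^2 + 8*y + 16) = (y - 5)/(y + 4)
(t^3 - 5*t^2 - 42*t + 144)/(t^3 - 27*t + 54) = (t - 8)/(t - 3)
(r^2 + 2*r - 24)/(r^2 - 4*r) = (r + 6)/r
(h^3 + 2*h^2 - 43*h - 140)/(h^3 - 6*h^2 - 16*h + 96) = (h^2 - 2*h - 35)/(h^2 - 10*h + 24)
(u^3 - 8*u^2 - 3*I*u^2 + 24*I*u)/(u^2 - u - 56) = u*(u - 3*I)/(u + 7)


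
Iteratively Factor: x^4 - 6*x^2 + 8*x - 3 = (x - 1)*(x^3 + x^2 - 5*x + 3) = (x - 1)*(x + 3)*(x^2 - 2*x + 1) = (x - 1)^2*(x + 3)*(x - 1)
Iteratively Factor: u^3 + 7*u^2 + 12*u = (u)*(u^2 + 7*u + 12) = u*(u + 4)*(u + 3)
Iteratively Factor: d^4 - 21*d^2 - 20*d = (d)*(d^3 - 21*d - 20) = d*(d + 1)*(d^2 - d - 20) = d*(d + 1)*(d + 4)*(d - 5)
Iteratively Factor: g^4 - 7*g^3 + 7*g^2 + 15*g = (g - 5)*(g^3 - 2*g^2 - 3*g) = (g - 5)*(g + 1)*(g^2 - 3*g) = (g - 5)*(g - 3)*(g + 1)*(g)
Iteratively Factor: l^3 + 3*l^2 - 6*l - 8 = (l + 1)*(l^2 + 2*l - 8) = (l - 2)*(l + 1)*(l + 4)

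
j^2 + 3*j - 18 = (j - 3)*(j + 6)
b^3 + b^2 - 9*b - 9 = (b - 3)*(b + 1)*(b + 3)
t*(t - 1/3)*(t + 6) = t^3 + 17*t^2/3 - 2*t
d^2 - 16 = (d - 4)*(d + 4)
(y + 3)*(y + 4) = y^2 + 7*y + 12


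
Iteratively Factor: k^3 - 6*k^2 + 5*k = (k - 1)*(k^2 - 5*k) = (k - 5)*(k - 1)*(k)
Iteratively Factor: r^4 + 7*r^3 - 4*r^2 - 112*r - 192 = (r - 4)*(r^3 + 11*r^2 + 40*r + 48) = (r - 4)*(r + 4)*(r^2 + 7*r + 12) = (r - 4)*(r + 4)^2*(r + 3)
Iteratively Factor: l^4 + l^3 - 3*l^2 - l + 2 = (l + 2)*(l^3 - l^2 - l + 1) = (l - 1)*(l + 2)*(l^2 - 1) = (l - 1)*(l + 1)*(l + 2)*(l - 1)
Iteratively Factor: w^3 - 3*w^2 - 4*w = (w - 4)*(w^2 + w) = (w - 4)*(w + 1)*(w)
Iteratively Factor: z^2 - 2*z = (z)*(z - 2)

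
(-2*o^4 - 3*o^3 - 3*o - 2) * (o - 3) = -2*o^5 + 3*o^4 + 9*o^3 - 3*o^2 + 7*o + 6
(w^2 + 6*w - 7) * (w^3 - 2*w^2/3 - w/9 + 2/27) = w^5 + 16*w^4/3 - 100*w^3/9 + 110*w^2/27 + 11*w/9 - 14/27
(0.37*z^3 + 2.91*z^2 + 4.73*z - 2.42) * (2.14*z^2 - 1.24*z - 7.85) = 0.7918*z^5 + 5.7686*z^4 + 3.6093*z^3 - 33.8875*z^2 - 34.1297*z + 18.997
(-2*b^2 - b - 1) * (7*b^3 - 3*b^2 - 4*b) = -14*b^5 - b^4 + 4*b^3 + 7*b^2 + 4*b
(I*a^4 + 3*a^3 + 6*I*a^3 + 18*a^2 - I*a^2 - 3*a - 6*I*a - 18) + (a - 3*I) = I*a^4 + 3*a^3 + 6*I*a^3 + 18*a^2 - I*a^2 - 2*a - 6*I*a - 18 - 3*I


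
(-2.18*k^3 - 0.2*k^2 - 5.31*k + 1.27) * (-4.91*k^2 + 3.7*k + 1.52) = 10.7038*k^5 - 7.084*k^4 + 22.0185*k^3 - 26.1867*k^2 - 3.3722*k + 1.9304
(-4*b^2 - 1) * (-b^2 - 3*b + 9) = 4*b^4 + 12*b^3 - 35*b^2 + 3*b - 9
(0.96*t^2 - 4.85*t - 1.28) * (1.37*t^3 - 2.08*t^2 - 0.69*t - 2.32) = 1.3152*t^5 - 8.6413*t^4 + 7.672*t^3 + 3.7817*t^2 + 12.1352*t + 2.9696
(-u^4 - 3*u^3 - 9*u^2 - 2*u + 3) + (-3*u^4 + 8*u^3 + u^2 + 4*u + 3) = -4*u^4 + 5*u^3 - 8*u^2 + 2*u + 6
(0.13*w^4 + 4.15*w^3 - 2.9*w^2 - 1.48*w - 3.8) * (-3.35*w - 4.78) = -0.4355*w^5 - 14.5239*w^4 - 10.122*w^3 + 18.82*w^2 + 19.8044*w + 18.164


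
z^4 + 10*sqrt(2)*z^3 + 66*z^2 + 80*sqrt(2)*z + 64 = (z + sqrt(2))^2*(z + 4*sqrt(2))^2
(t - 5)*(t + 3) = t^2 - 2*t - 15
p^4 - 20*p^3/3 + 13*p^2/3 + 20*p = p*(p - 5)*(p - 3)*(p + 4/3)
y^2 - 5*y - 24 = (y - 8)*(y + 3)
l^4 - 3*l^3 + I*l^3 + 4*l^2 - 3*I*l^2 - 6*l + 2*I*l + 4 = (l - 2)*(l + 2*I)*(-I*l + I)*(I*l + 1)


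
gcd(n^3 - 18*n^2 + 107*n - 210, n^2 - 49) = n - 7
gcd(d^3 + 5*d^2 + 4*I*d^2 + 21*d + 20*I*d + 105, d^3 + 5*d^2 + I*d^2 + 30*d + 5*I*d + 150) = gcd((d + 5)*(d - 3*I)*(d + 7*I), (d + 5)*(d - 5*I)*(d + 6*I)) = d + 5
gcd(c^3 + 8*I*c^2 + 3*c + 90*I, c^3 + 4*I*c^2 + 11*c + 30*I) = c^2 + 2*I*c + 15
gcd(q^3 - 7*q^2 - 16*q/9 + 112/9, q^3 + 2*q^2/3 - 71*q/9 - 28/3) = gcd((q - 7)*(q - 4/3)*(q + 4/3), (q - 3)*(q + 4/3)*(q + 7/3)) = q + 4/3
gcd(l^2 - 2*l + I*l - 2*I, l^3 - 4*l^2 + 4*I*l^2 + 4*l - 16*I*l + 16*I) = l - 2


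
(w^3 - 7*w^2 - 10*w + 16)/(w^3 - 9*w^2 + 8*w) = (w + 2)/w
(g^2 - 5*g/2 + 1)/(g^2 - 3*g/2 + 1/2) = (g - 2)/(g - 1)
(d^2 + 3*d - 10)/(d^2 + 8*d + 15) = (d - 2)/(d + 3)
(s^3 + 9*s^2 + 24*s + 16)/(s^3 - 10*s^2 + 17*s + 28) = (s^2 + 8*s + 16)/(s^2 - 11*s + 28)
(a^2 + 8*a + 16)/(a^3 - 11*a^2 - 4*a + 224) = (a + 4)/(a^2 - 15*a + 56)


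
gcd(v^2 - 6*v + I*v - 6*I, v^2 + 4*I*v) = 1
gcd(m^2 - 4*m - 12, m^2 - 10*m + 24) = m - 6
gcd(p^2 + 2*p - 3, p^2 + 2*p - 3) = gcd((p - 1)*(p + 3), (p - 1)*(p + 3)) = p^2 + 2*p - 3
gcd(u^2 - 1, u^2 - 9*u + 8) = u - 1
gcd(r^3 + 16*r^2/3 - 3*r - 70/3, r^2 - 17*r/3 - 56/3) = r + 7/3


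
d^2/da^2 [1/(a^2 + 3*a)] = 2*(-a*(a + 3) + (2*a + 3)^2)/(a^3*(a + 3)^3)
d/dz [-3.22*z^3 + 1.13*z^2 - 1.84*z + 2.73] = -9.66*z^2 + 2.26*z - 1.84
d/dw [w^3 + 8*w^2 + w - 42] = 3*w^2 + 16*w + 1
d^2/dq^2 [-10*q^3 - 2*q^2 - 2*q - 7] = -60*q - 4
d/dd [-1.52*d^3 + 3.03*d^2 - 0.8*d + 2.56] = -4.56*d^2 + 6.06*d - 0.8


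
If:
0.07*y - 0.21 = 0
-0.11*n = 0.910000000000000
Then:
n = -8.27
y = 3.00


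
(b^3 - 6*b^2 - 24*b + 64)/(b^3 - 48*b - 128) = (b - 2)/(b + 4)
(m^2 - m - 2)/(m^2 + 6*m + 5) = (m - 2)/(m + 5)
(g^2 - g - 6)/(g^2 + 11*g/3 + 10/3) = 3*(g - 3)/(3*g + 5)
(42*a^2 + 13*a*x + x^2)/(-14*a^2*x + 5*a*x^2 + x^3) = (6*a + x)/(x*(-2*a + x))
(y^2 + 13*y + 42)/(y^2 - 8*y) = (y^2 + 13*y + 42)/(y*(y - 8))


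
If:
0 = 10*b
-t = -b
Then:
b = 0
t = 0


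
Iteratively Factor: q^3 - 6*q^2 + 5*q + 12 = (q + 1)*(q^2 - 7*q + 12) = (q - 4)*(q + 1)*(q - 3)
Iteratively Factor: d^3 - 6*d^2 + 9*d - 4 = (d - 1)*(d^2 - 5*d + 4) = (d - 1)^2*(d - 4)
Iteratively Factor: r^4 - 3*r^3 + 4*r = (r + 1)*(r^3 - 4*r^2 + 4*r) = r*(r + 1)*(r^2 - 4*r + 4) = r*(r - 2)*(r + 1)*(r - 2)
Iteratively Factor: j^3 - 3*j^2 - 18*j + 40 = (j - 5)*(j^2 + 2*j - 8) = (j - 5)*(j - 2)*(j + 4)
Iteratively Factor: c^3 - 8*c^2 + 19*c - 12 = (c - 3)*(c^2 - 5*c + 4) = (c - 4)*(c - 3)*(c - 1)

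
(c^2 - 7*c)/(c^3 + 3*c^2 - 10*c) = (c - 7)/(c^2 + 3*c - 10)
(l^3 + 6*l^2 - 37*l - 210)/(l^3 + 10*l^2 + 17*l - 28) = (l^2 - l - 30)/(l^2 + 3*l - 4)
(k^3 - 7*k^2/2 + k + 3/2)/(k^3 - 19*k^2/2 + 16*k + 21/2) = (k - 1)/(k - 7)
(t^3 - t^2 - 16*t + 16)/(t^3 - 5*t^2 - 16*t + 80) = (t - 1)/(t - 5)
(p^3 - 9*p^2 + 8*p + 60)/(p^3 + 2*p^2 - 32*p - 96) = (p^2 - 3*p - 10)/(p^2 + 8*p + 16)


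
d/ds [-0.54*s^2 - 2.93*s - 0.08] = -1.08*s - 2.93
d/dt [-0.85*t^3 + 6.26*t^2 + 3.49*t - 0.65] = -2.55*t^2 + 12.52*t + 3.49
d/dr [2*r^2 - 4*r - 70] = 4*r - 4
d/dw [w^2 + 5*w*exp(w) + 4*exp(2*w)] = 5*w*exp(w) + 2*w + 8*exp(2*w) + 5*exp(w)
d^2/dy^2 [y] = 0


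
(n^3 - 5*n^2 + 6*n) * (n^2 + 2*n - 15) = n^5 - 3*n^4 - 19*n^3 + 87*n^2 - 90*n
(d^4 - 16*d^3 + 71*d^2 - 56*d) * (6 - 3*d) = -3*d^5 + 54*d^4 - 309*d^3 + 594*d^2 - 336*d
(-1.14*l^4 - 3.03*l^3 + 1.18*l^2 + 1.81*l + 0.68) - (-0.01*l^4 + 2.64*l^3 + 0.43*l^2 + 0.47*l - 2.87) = -1.13*l^4 - 5.67*l^3 + 0.75*l^2 + 1.34*l + 3.55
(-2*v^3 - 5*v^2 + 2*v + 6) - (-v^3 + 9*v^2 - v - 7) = -v^3 - 14*v^2 + 3*v + 13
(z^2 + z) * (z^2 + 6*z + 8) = z^4 + 7*z^3 + 14*z^2 + 8*z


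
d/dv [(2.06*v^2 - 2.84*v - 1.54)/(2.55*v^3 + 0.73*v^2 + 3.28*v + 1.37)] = (-5.253*v^4 + 14.484*v^3 + 20.611*v^2 + 7.8928*v + 1.1604)/(6.5025*v^6 + 3.723*v^5 + 17.2609*v^4 + 11.7758*v^3 + 12.7586*v^2 + 8.9872*v + 1.8769)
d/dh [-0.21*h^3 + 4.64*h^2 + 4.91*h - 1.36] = -0.63*h^2 + 9.28*h + 4.91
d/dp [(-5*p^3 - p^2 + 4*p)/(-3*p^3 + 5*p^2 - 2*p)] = 2*(-14*p^2 + 22*p - 9)/(9*p^4 - 30*p^3 + 37*p^2 - 20*p + 4)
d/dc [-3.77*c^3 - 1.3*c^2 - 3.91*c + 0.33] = -11.31*c^2 - 2.6*c - 3.91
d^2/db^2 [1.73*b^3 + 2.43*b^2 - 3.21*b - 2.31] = 10.38*b + 4.86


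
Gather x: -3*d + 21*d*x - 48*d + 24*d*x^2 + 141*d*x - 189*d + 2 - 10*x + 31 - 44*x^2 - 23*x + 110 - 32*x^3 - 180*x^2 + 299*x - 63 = -240*d - 32*x^3 + x^2*(24*d - 224) + x*(162*d + 266) + 80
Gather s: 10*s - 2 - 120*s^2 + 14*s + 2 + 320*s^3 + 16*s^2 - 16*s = 320*s^3 - 104*s^2 + 8*s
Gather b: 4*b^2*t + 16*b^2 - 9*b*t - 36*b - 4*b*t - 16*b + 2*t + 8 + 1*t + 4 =b^2*(4*t + 16) + b*(-13*t - 52) + 3*t + 12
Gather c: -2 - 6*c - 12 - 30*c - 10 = -36*c - 24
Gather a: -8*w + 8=8 - 8*w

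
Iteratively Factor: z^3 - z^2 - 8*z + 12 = (z + 3)*(z^2 - 4*z + 4) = (z - 2)*(z + 3)*(z - 2)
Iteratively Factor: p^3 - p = (p - 1)*(p^2 + p) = p*(p - 1)*(p + 1)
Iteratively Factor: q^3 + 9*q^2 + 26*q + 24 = (q + 4)*(q^2 + 5*q + 6) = (q + 3)*(q + 4)*(q + 2)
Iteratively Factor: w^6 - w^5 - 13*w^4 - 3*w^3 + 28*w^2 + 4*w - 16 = (w - 1)*(w^5 - 13*w^3 - 16*w^2 + 12*w + 16) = (w - 1)*(w + 1)*(w^4 - w^3 - 12*w^2 - 4*w + 16) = (w - 4)*(w - 1)*(w + 1)*(w^3 + 3*w^2 - 4) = (w - 4)*(w - 1)^2*(w + 1)*(w^2 + 4*w + 4) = (w - 4)*(w - 1)^2*(w + 1)*(w + 2)*(w + 2)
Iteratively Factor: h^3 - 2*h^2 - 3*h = (h + 1)*(h^2 - 3*h) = (h - 3)*(h + 1)*(h)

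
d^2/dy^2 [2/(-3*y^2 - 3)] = 4*(1 - 3*y^2)/(3*(y^2 + 1)^3)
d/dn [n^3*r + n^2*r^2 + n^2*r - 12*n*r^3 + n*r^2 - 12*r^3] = r*(3*n^2 + 2*n*r + 2*n - 12*r^2 + r)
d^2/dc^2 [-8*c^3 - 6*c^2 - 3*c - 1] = -48*c - 12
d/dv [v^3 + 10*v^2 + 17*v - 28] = 3*v^2 + 20*v + 17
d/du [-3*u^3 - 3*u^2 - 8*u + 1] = -9*u^2 - 6*u - 8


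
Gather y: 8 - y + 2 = 10 - y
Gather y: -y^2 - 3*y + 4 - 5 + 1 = -y^2 - 3*y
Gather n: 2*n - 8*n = -6*n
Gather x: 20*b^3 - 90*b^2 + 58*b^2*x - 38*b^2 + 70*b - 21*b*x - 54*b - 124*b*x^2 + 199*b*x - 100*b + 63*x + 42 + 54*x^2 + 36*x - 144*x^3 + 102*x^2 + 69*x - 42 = 20*b^3 - 128*b^2 - 84*b - 144*x^3 + x^2*(156 - 124*b) + x*(58*b^2 + 178*b + 168)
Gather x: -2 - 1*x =-x - 2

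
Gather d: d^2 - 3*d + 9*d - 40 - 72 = d^2 + 6*d - 112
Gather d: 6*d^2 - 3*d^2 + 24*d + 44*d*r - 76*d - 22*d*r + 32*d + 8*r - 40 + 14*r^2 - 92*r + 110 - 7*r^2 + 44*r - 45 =3*d^2 + d*(22*r - 20) + 7*r^2 - 40*r + 25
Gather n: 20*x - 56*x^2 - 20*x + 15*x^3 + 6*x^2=15*x^3 - 50*x^2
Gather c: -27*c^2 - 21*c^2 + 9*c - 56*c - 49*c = -48*c^2 - 96*c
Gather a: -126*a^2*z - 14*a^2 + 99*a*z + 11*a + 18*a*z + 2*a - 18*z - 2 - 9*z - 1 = a^2*(-126*z - 14) + a*(117*z + 13) - 27*z - 3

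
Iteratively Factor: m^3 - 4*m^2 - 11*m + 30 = (m - 5)*(m^2 + m - 6) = (m - 5)*(m - 2)*(m + 3)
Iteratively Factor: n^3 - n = (n + 1)*(n^2 - n) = n*(n + 1)*(n - 1)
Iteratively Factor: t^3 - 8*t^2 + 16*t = (t - 4)*(t^2 - 4*t) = t*(t - 4)*(t - 4)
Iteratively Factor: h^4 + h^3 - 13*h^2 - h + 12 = (h - 3)*(h^3 + 4*h^2 - h - 4) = (h - 3)*(h + 4)*(h^2 - 1) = (h - 3)*(h - 1)*(h + 4)*(h + 1)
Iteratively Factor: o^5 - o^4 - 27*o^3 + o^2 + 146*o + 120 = (o - 3)*(o^4 + 2*o^3 - 21*o^2 - 62*o - 40) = (o - 3)*(o + 4)*(o^3 - 2*o^2 - 13*o - 10) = (o - 5)*(o - 3)*(o + 4)*(o^2 + 3*o + 2) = (o - 5)*(o - 3)*(o + 2)*(o + 4)*(o + 1)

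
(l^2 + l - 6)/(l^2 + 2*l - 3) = (l - 2)/(l - 1)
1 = 1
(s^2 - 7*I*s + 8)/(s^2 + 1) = (s - 8*I)/(s - I)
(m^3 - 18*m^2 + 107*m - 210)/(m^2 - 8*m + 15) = (m^2 - 13*m + 42)/(m - 3)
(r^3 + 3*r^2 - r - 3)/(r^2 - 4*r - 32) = (-r^3 - 3*r^2 + r + 3)/(-r^2 + 4*r + 32)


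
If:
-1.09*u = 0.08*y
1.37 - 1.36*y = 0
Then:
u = -0.07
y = 1.01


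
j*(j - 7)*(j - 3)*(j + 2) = j^4 - 8*j^3 + j^2 + 42*j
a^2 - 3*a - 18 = (a - 6)*(a + 3)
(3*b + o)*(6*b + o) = 18*b^2 + 9*b*o + o^2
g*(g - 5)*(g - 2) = g^3 - 7*g^2 + 10*g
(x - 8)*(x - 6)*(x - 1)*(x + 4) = x^4 - 11*x^3 + 2*x^2 + 200*x - 192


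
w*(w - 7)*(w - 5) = w^3 - 12*w^2 + 35*w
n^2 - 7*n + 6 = (n - 6)*(n - 1)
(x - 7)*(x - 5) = x^2 - 12*x + 35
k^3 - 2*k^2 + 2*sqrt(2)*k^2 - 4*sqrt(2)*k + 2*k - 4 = (k - 2)*(k + sqrt(2))^2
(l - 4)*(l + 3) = l^2 - l - 12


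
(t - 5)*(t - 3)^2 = t^3 - 11*t^2 + 39*t - 45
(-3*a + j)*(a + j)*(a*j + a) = -3*a^3*j - 3*a^3 - 2*a^2*j^2 - 2*a^2*j + a*j^3 + a*j^2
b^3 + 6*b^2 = b^2*(b + 6)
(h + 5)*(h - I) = h^2 + 5*h - I*h - 5*I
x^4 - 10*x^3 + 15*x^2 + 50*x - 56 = (x - 7)*(x - 4)*(x - 1)*(x + 2)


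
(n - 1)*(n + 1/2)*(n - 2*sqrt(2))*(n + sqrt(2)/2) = n^4 - 3*sqrt(2)*n^3/2 - n^3/2 - 5*n^2/2 + 3*sqrt(2)*n^2/4 + n + 3*sqrt(2)*n/4 + 1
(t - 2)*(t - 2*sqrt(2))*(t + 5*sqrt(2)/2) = t^3 - 2*t^2 + sqrt(2)*t^2/2 - 10*t - sqrt(2)*t + 20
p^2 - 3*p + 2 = (p - 2)*(p - 1)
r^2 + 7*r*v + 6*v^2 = (r + v)*(r + 6*v)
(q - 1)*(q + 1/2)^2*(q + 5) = q^4 + 5*q^3 - 3*q^2/4 - 4*q - 5/4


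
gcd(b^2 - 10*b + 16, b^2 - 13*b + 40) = b - 8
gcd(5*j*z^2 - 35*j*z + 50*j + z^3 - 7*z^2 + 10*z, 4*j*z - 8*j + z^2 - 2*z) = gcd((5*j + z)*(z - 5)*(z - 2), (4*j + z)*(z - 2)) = z - 2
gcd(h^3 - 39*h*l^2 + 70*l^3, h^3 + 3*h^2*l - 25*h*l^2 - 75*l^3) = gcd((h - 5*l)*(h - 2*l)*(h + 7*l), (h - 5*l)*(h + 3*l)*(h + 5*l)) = h - 5*l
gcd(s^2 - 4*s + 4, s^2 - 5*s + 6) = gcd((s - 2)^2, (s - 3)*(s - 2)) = s - 2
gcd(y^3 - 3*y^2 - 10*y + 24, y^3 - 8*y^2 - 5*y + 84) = y^2 - y - 12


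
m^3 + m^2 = m^2*(m + 1)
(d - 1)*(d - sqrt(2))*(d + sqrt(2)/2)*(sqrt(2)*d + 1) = sqrt(2)*d^4 - sqrt(2)*d^3 - 3*sqrt(2)*d^2/2 - d + 3*sqrt(2)*d/2 + 1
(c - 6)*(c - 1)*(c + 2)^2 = c^4 - 3*c^3 - 18*c^2 - 4*c + 24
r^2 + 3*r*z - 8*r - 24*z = (r - 8)*(r + 3*z)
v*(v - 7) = v^2 - 7*v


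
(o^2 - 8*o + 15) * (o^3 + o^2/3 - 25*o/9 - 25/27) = o^5 - 23*o^4/3 + 86*o^3/9 + 710*o^2/27 - 925*o/27 - 125/9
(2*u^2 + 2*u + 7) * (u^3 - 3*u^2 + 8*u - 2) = 2*u^5 - 4*u^4 + 17*u^3 - 9*u^2 + 52*u - 14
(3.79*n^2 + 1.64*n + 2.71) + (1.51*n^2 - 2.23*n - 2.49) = 5.3*n^2 - 0.59*n + 0.22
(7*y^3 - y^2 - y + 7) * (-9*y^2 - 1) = -63*y^5 + 9*y^4 + 2*y^3 - 62*y^2 + y - 7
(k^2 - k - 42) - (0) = k^2 - k - 42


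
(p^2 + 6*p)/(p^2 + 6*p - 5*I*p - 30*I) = p/(p - 5*I)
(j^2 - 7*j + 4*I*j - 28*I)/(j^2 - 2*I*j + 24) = (j - 7)/(j - 6*I)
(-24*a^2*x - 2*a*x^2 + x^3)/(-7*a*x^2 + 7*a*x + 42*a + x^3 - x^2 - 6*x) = x*(24*a^2 + 2*a*x - x^2)/(7*a*x^2 - 7*a*x - 42*a - x^3 + x^2 + 6*x)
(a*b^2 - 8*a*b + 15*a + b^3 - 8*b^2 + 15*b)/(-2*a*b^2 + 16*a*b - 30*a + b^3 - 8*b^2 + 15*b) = (-a - b)/(2*a - b)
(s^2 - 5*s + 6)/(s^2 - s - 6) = (s - 2)/(s + 2)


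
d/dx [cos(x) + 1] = -sin(x)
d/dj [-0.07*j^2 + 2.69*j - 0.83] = 2.69 - 0.14*j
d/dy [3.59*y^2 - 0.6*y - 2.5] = 7.18*y - 0.6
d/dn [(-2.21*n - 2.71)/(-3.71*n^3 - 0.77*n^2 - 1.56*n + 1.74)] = (8.1991*n^3 + 1.7017*n^2 + 3.4476*n - (2.21*n + 2.71)*(11.13*n^2 + 1.54*n + 1.56) - 3.8454)/(3.71*n^3 + 0.77*n^2 + 1.56*n - 1.74)^2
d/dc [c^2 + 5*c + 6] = 2*c + 5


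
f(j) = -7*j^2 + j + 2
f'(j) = 1 - 14*j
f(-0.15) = 1.69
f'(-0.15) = 3.10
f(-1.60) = -17.52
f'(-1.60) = 23.40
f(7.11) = -344.75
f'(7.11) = -98.54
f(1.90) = -21.37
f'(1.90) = -25.60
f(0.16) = 1.98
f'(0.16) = -1.24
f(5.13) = -177.09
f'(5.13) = -70.82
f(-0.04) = 1.95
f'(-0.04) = 1.56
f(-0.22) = 1.44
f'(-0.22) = 4.08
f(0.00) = 2.00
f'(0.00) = 1.00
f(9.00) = -556.00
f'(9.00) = -125.00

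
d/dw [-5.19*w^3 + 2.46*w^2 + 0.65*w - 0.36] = -15.57*w^2 + 4.92*w + 0.65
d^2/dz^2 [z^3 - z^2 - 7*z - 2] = 6*z - 2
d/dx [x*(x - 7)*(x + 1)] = 3*x^2 - 12*x - 7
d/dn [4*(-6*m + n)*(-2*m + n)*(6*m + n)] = -144*m^2 - 16*m*n + 12*n^2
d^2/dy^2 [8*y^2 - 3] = 16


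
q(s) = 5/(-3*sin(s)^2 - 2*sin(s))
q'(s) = 5*(6*sin(s)*cos(s) + 2*cos(s))/(-3*sin(s)^2 - 2*sin(s))^2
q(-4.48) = -1.04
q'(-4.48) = -0.39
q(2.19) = -1.38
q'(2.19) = -1.53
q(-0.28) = 15.45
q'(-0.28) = 15.69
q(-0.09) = 32.15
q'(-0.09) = 300.74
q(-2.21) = -15.28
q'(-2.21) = 78.43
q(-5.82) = -3.35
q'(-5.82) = 9.40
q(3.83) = 83.66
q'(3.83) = 1958.53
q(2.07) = -1.23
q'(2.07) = -1.05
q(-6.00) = -6.30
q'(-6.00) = 28.06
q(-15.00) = 156.48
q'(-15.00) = 7075.12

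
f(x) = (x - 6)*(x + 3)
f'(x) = 2*x - 3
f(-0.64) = -15.67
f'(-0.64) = -4.28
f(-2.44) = -4.73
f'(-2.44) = -7.88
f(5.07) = -7.51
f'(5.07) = 7.14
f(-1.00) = -14.00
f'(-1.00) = -5.00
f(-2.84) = -1.41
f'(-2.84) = -8.68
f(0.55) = -19.35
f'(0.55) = -1.90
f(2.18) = -19.79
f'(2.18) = 1.36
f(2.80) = -18.56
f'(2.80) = 2.60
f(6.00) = 0.00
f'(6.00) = 9.00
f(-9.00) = 90.00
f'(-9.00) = -21.00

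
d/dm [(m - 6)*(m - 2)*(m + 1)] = 3*m^2 - 14*m + 4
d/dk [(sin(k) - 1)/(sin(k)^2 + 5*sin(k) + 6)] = (2*sin(k) + cos(k)^2 + 10)*cos(k)/(sin(k)^2 + 5*sin(k) + 6)^2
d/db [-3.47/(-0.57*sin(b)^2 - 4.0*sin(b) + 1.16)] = -(3.9558*sin(b) + 13.88)*cos(b)/(0.57*sin(b)^2 + 4.0*sin(b) - 1.16)^2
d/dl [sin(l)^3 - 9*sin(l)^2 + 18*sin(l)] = 3*(sin(l)^2 - 6*sin(l) + 6)*cos(l)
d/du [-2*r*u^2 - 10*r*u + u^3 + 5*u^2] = -4*r*u - 10*r + 3*u^2 + 10*u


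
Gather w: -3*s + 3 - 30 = -3*s - 27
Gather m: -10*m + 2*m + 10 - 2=8 - 8*m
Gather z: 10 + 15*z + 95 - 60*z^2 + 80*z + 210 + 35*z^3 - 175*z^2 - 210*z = 35*z^3 - 235*z^2 - 115*z + 315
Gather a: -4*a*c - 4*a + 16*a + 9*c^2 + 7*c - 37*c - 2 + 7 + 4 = a*(12 - 4*c) + 9*c^2 - 30*c + 9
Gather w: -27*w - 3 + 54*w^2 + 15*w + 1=54*w^2 - 12*w - 2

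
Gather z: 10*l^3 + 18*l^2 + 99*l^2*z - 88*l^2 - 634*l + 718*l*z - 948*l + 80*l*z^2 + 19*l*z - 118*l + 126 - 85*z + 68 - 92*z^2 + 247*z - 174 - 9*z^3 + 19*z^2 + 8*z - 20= 10*l^3 - 70*l^2 - 1700*l - 9*z^3 + z^2*(80*l - 73) + z*(99*l^2 + 737*l + 170)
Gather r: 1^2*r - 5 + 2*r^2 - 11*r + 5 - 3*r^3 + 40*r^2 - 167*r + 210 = -3*r^3 + 42*r^2 - 177*r + 210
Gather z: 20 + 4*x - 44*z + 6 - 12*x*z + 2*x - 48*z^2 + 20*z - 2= 6*x - 48*z^2 + z*(-12*x - 24) + 24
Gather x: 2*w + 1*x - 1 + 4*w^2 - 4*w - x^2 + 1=4*w^2 - 2*w - x^2 + x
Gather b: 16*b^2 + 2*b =16*b^2 + 2*b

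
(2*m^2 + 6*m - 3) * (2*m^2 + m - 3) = 4*m^4 + 14*m^3 - 6*m^2 - 21*m + 9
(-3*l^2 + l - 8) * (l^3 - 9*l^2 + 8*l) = -3*l^5 + 28*l^4 - 41*l^3 + 80*l^2 - 64*l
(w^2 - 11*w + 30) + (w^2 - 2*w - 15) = 2*w^2 - 13*w + 15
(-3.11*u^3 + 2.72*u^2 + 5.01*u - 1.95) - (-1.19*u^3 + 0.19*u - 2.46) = -1.92*u^3 + 2.72*u^2 + 4.82*u + 0.51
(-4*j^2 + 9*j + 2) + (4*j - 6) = -4*j^2 + 13*j - 4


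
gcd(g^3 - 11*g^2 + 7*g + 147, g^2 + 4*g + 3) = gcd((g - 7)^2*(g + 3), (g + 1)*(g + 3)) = g + 3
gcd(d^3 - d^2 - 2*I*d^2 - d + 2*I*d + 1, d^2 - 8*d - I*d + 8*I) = d - I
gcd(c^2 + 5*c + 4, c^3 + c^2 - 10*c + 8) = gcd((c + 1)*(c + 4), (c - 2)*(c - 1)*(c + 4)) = c + 4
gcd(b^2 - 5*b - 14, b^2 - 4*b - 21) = b - 7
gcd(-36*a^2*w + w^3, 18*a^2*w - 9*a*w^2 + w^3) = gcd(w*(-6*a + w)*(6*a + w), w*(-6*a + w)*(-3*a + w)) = -6*a*w + w^2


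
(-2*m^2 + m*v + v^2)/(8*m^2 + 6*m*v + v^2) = (-m + v)/(4*m + v)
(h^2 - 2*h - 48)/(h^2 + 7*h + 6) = (h - 8)/(h + 1)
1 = 1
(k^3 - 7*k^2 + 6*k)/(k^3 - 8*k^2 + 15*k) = (k^2 - 7*k + 6)/(k^2 - 8*k + 15)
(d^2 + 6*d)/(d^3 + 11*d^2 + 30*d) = 1/(d + 5)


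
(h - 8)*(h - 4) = h^2 - 12*h + 32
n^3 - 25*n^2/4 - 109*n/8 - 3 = (n - 8)*(n + 1/4)*(n + 3/2)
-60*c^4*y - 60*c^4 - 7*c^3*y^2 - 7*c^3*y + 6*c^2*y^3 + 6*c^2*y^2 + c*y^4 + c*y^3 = (-3*c + y)*(4*c + y)*(5*c + y)*(c*y + c)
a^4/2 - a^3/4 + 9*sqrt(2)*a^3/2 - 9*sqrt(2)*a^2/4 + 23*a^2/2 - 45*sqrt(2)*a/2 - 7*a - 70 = (a/2 + 1)*(a - 5/2)*(a + 2*sqrt(2))*(a + 7*sqrt(2))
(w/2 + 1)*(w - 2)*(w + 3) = w^3/2 + 3*w^2/2 - 2*w - 6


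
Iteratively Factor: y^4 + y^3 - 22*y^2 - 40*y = (y + 2)*(y^3 - y^2 - 20*y) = (y - 5)*(y + 2)*(y^2 + 4*y) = (y - 5)*(y + 2)*(y + 4)*(y)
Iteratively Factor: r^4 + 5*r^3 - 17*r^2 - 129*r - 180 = (r + 4)*(r^3 + r^2 - 21*r - 45) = (r + 3)*(r + 4)*(r^2 - 2*r - 15) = (r + 3)^2*(r + 4)*(r - 5)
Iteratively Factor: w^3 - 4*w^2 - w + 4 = (w - 1)*(w^2 - 3*w - 4) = (w - 4)*(w - 1)*(w + 1)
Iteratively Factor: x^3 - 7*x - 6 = (x + 1)*(x^2 - x - 6) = (x + 1)*(x + 2)*(x - 3)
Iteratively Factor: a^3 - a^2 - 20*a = (a)*(a^2 - a - 20) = a*(a - 5)*(a + 4)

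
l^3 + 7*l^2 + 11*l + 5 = (l + 1)^2*(l + 5)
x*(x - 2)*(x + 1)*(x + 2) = x^4 + x^3 - 4*x^2 - 4*x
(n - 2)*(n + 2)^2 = n^3 + 2*n^2 - 4*n - 8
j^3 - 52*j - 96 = (j - 8)*(j + 2)*(j + 6)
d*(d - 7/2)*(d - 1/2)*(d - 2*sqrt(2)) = d^4 - 4*d^3 - 2*sqrt(2)*d^3 + 7*d^2/4 + 8*sqrt(2)*d^2 - 7*sqrt(2)*d/2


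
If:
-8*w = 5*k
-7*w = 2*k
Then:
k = 0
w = 0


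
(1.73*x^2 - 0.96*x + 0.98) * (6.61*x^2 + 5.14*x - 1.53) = 11.4353*x^4 + 2.5466*x^3 - 1.1035*x^2 + 6.506*x - 1.4994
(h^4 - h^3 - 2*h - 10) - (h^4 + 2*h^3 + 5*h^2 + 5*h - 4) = -3*h^3 - 5*h^2 - 7*h - 6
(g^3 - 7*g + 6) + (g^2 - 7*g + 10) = g^3 + g^2 - 14*g + 16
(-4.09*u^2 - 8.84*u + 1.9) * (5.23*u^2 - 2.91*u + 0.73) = -21.3907*u^4 - 34.3313*u^3 + 32.6757*u^2 - 11.9822*u + 1.387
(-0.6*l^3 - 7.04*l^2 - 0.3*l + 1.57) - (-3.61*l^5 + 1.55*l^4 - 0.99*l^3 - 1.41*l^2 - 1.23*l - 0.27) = 3.61*l^5 - 1.55*l^4 + 0.39*l^3 - 5.63*l^2 + 0.93*l + 1.84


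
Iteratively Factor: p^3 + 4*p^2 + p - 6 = (p + 2)*(p^2 + 2*p - 3) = (p + 2)*(p + 3)*(p - 1)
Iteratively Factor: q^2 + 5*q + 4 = (q + 4)*(q + 1)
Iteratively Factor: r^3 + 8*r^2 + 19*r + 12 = (r + 4)*(r^2 + 4*r + 3) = (r + 3)*(r + 4)*(r + 1)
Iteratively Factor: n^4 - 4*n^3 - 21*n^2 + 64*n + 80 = (n - 4)*(n^3 - 21*n - 20) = (n - 4)*(n + 1)*(n^2 - n - 20) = (n - 5)*(n - 4)*(n + 1)*(n + 4)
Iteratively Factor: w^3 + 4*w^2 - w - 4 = (w - 1)*(w^2 + 5*w + 4) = (w - 1)*(w + 1)*(w + 4)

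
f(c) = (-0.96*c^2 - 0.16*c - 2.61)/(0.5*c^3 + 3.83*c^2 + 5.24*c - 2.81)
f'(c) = (-1.92*c - 0.16)/(0.5*c^3 + 3.83*c^2 + 5.24*c - 2.81) + (-1.5*c^2 - 7.66*c - 5.24)*(-0.96*c^2 - 0.16*c - 2.61)/(0.5*c^3 + 3.83*c^2 + 5.24*c - 2.81)^2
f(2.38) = -0.22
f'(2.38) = 0.06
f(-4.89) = -5.29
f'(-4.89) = 6.09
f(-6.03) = 7.66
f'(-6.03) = 19.41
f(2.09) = -0.24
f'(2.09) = 0.09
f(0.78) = -0.86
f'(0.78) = 2.29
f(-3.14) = -3.83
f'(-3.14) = -3.16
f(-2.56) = -17.43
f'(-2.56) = -152.58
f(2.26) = -0.23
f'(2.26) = 0.07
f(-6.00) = 8.29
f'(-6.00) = 22.58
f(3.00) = -0.19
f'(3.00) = 0.03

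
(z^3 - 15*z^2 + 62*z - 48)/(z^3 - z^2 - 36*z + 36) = (z - 8)/(z + 6)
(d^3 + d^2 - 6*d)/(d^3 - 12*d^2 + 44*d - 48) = d*(d + 3)/(d^2 - 10*d + 24)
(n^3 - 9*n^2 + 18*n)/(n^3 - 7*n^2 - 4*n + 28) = n*(n^2 - 9*n + 18)/(n^3 - 7*n^2 - 4*n + 28)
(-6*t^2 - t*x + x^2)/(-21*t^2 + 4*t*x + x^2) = (2*t + x)/(7*t + x)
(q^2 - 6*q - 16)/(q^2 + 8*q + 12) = (q - 8)/(q + 6)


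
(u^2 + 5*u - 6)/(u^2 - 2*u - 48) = (u - 1)/(u - 8)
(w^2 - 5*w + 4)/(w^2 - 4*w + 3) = (w - 4)/(w - 3)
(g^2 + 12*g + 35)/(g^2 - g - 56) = (g + 5)/(g - 8)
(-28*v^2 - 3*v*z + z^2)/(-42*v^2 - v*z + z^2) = (4*v + z)/(6*v + z)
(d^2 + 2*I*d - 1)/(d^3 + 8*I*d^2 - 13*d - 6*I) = 1/(d + 6*I)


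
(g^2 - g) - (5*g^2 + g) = -4*g^2 - 2*g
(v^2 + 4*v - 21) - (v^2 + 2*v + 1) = 2*v - 22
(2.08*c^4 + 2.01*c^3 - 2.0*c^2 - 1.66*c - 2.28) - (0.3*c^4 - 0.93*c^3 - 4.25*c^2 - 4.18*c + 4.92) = 1.78*c^4 + 2.94*c^3 + 2.25*c^2 + 2.52*c - 7.2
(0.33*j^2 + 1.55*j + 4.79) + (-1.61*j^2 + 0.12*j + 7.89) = -1.28*j^2 + 1.67*j + 12.68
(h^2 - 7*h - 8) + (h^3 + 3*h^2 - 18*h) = h^3 + 4*h^2 - 25*h - 8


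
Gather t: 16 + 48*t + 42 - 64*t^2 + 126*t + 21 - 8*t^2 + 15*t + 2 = -72*t^2 + 189*t + 81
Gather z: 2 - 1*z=2 - z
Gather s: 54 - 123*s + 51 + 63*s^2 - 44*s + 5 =63*s^2 - 167*s + 110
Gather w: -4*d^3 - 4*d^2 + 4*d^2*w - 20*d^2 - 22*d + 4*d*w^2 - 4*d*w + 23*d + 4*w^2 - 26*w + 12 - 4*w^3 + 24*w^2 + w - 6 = -4*d^3 - 24*d^2 + d - 4*w^3 + w^2*(4*d + 28) + w*(4*d^2 - 4*d - 25) + 6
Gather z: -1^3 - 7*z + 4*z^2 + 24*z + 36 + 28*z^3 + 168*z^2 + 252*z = 28*z^3 + 172*z^2 + 269*z + 35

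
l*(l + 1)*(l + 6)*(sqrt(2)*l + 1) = sqrt(2)*l^4 + l^3 + 7*sqrt(2)*l^3 + 7*l^2 + 6*sqrt(2)*l^2 + 6*l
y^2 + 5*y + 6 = (y + 2)*(y + 3)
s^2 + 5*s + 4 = (s + 1)*(s + 4)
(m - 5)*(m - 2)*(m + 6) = m^3 - m^2 - 32*m + 60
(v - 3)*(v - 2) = v^2 - 5*v + 6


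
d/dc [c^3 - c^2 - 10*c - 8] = 3*c^2 - 2*c - 10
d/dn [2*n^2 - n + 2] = 4*n - 1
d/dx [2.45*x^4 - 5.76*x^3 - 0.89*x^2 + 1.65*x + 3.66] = 9.8*x^3 - 17.28*x^2 - 1.78*x + 1.65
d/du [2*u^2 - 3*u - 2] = 4*u - 3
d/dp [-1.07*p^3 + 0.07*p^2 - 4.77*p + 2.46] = -3.21*p^2 + 0.14*p - 4.77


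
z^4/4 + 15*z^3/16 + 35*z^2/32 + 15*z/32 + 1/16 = (z/4 + 1/4)*(z + 1/4)*(z + 1/2)*(z + 2)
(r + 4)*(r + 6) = r^2 + 10*r + 24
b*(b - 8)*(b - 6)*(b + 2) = b^4 - 12*b^3 + 20*b^2 + 96*b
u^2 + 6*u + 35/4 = (u + 5/2)*(u + 7/2)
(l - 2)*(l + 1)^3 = l^4 + l^3 - 3*l^2 - 5*l - 2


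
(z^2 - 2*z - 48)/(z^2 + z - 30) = (z - 8)/(z - 5)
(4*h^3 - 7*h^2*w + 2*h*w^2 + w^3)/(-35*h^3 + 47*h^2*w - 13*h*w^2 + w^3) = (-4*h^2 + 3*h*w + w^2)/(35*h^2 - 12*h*w + w^2)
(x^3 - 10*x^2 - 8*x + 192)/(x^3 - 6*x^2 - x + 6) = (x^2 - 4*x - 32)/(x^2 - 1)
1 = 1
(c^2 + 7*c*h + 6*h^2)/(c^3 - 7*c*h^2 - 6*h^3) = (c + 6*h)/(c^2 - c*h - 6*h^2)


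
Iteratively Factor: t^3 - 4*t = (t)*(t^2 - 4) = t*(t - 2)*(t + 2)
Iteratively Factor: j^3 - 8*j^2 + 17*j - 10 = (j - 5)*(j^2 - 3*j + 2) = (j - 5)*(j - 1)*(j - 2)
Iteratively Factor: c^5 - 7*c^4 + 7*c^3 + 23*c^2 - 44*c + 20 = (c - 5)*(c^4 - 2*c^3 - 3*c^2 + 8*c - 4) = (c - 5)*(c + 2)*(c^3 - 4*c^2 + 5*c - 2) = (c - 5)*(c - 2)*(c + 2)*(c^2 - 2*c + 1) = (c - 5)*(c - 2)*(c - 1)*(c + 2)*(c - 1)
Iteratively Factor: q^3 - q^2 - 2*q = (q)*(q^2 - q - 2) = q*(q + 1)*(q - 2)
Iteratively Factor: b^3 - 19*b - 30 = (b - 5)*(b^2 + 5*b + 6) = (b - 5)*(b + 2)*(b + 3)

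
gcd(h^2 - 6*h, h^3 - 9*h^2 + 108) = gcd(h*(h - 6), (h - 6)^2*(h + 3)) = h - 6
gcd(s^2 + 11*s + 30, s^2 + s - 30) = s + 6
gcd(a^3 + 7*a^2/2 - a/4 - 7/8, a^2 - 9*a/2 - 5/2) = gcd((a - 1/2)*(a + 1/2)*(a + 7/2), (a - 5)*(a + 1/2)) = a + 1/2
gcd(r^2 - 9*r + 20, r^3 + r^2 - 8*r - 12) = 1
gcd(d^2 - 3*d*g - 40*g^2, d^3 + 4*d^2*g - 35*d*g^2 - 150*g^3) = d + 5*g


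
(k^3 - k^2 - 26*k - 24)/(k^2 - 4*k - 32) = (k^2 - 5*k - 6)/(k - 8)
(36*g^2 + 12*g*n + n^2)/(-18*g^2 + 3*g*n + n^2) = (-6*g - n)/(3*g - n)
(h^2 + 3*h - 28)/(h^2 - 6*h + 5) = (h^2 + 3*h - 28)/(h^2 - 6*h + 5)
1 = 1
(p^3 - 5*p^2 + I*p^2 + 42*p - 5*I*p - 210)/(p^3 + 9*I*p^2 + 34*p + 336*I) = (p - 5)/(p + 8*I)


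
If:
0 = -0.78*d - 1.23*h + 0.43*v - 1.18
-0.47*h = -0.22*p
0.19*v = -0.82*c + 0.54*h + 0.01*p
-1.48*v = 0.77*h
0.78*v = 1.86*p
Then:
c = 0.00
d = -1.51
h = 0.00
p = 0.00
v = 0.00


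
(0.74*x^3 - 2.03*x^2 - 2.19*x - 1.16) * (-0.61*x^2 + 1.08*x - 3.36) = -0.4514*x^5 + 2.0375*x^4 - 3.3429*x^3 + 5.1632*x^2 + 6.1056*x + 3.8976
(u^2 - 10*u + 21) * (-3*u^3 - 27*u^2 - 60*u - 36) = -3*u^5 + 3*u^4 + 147*u^3 - 3*u^2 - 900*u - 756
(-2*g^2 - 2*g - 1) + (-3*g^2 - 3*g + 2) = -5*g^2 - 5*g + 1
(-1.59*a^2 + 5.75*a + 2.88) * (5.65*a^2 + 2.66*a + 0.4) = -8.9835*a^4 + 28.2581*a^3 + 30.931*a^2 + 9.9608*a + 1.152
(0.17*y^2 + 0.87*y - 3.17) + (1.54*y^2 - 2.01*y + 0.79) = 1.71*y^2 - 1.14*y - 2.38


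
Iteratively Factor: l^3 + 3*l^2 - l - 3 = (l - 1)*(l^2 + 4*l + 3) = (l - 1)*(l + 3)*(l + 1)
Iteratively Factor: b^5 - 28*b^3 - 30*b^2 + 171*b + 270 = (b - 5)*(b^4 + 5*b^3 - 3*b^2 - 45*b - 54) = (b - 5)*(b + 3)*(b^3 + 2*b^2 - 9*b - 18) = (b - 5)*(b - 3)*(b + 3)*(b^2 + 5*b + 6) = (b - 5)*(b - 3)*(b + 3)^2*(b + 2)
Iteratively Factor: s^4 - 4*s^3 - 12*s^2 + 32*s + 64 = (s + 2)*(s^3 - 6*s^2 + 32) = (s + 2)^2*(s^2 - 8*s + 16) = (s - 4)*(s + 2)^2*(s - 4)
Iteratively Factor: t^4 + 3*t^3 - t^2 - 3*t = (t + 3)*(t^3 - t) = (t - 1)*(t + 3)*(t^2 + t) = t*(t - 1)*(t + 3)*(t + 1)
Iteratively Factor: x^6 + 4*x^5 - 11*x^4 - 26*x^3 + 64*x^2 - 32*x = (x - 1)*(x^5 + 5*x^4 - 6*x^3 - 32*x^2 + 32*x) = (x - 1)*(x + 4)*(x^4 + x^3 - 10*x^2 + 8*x) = x*(x - 1)*(x + 4)*(x^3 + x^2 - 10*x + 8) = x*(x - 2)*(x - 1)*(x + 4)*(x^2 + 3*x - 4) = x*(x - 2)*(x - 1)*(x + 4)^2*(x - 1)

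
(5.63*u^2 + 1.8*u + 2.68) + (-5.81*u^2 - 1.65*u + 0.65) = -0.18*u^2 + 0.15*u + 3.33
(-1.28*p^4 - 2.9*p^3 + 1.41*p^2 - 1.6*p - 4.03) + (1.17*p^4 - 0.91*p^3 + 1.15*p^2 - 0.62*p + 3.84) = -0.11*p^4 - 3.81*p^3 + 2.56*p^2 - 2.22*p - 0.19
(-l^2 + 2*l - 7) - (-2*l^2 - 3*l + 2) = l^2 + 5*l - 9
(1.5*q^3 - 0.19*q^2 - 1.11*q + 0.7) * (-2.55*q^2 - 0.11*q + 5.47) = -3.825*q^5 + 0.3195*q^4 + 11.0564*q^3 - 2.7022*q^2 - 6.1487*q + 3.829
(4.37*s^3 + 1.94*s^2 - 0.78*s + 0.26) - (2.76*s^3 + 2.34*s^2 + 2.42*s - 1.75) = 1.61*s^3 - 0.4*s^2 - 3.2*s + 2.01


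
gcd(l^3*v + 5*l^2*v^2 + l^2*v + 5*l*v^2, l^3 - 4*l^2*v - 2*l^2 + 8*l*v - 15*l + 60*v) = 1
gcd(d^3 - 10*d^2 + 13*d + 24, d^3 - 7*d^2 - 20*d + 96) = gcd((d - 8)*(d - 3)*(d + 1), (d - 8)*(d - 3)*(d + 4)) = d^2 - 11*d + 24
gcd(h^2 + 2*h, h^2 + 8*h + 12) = h + 2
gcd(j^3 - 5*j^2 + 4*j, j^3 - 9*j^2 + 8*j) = j^2 - j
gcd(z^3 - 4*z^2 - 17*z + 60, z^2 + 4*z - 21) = z - 3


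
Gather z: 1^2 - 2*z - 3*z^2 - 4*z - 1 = -3*z^2 - 6*z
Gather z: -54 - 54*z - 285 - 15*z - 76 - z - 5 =-70*z - 420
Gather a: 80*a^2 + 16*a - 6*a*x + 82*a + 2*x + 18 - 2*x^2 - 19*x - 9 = 80*a^2 + a*(98 - 6*x) - 2*x^2 - 17*x + 9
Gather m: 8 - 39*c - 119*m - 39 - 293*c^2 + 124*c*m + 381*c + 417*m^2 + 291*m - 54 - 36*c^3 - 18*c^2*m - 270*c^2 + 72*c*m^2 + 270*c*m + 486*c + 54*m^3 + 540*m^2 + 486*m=-36*c^3 - 563*c^2 + 828*c + 54*m^3 + m^2*(72*c + 957) + m*(-18*c^2 + 394*c + 658) - 85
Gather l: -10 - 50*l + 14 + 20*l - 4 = -30*l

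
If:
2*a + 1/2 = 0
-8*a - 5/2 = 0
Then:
No Solution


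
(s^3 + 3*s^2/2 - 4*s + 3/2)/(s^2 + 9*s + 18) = (2*s^2 - 3*s + 1)/(2*(s + 6))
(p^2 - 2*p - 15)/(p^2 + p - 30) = (p + 3)/(p + 6)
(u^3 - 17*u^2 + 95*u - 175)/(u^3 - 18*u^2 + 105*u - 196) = (u^2 - 10*u + 25)/(u^2 - 11*u + 28)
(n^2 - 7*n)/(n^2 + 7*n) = (n - 7)/(n + 7)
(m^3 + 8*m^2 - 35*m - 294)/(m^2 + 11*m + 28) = (m^2 + m - 42)/(m + 4)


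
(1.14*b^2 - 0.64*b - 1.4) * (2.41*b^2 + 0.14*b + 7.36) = 2.7474*b^4 - 1.3828*b^3 + 4.9268*b^2 - 4.9064*b - 10.304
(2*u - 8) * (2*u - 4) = 4*u^2 - 24*u + 32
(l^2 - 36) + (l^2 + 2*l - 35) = 2*l^2 + 2*l - 71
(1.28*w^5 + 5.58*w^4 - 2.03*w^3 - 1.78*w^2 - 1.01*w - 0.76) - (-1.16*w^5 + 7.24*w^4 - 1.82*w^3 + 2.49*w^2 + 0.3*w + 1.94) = 2.44*w^5 - 1.66*w^4 - 0.21*w^3 - 4.27*w^2 - 1.31*w - 2.7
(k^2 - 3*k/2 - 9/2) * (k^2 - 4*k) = k^4 - 11*k^3/2 + 3*k^2/2 + 18*k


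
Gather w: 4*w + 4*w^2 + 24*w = 4*w^2 + 28*w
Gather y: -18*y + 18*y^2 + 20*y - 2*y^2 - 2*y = 16*y^2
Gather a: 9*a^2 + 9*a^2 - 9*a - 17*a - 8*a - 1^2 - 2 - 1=18*a^2 - 34*a - 4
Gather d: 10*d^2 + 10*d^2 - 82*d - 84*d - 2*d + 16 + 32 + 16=20*d^2 - 168*d + 64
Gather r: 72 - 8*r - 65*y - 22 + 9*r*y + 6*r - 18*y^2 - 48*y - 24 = r*(9*y - 2) - 18*y^2 - 113*y + 26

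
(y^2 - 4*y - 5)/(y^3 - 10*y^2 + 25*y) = (y + 1)/(y*(y - 5))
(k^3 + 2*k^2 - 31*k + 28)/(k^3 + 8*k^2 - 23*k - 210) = (k^2 - 5*k + 4)/(k^2 + k - 30)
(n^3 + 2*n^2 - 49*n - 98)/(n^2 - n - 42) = (n^2 + 9*n + 14)/(n + 6)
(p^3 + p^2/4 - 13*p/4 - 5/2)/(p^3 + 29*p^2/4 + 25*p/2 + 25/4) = (p - 2)/(p + 5)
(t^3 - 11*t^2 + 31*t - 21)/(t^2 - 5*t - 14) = (t^2 - 4*t + 3)/(t + 2)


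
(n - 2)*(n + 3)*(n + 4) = n^3 + 5*n^2 - 2*n - 24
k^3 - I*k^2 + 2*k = k*(k - 2*I)*(k + I)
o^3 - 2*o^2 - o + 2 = (o - 2)*(o - 1)*(o + 1)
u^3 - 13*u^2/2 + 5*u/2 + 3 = (u - 6)*(u - 1)*(u + 1/2)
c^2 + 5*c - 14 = (c - 2)*(c + 7)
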